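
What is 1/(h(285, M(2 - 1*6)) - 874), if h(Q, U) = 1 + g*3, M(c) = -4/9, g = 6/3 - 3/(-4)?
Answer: -4/3459 ≈ -0.0011564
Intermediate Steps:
g = 11/4 (g = 6*(⅓) - 3*(-¼) = 2 + ¾ = 11/4 ≈ 2.7500)
M(c) = -4/9 (M(c) = -4*⅑ = -4/9)
h(Q, U) = 37/4 (h(Q, U) = 1 + (11/4)*3 = 1 + 33/4 = 37/4)
1/(h(285, M(2 - 1*6)) - 874) = 1/(37/4 - 874) = 1/(-3459/4) = -4/3459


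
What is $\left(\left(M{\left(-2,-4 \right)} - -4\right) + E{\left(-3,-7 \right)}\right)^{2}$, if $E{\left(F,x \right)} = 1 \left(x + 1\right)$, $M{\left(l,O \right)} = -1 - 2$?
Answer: $25$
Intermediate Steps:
$M{\left(l,O \right)} = -3$
$E{\left(F,x \right)} = 1 + x$ ($E{\left(F,x \right)} = 1 \left(1 + x\right) = 1 + x$)
$\left(\left(M{\left(-2,-4 \right)} - -4\right) + E{\left(-3,-7 \right)}\right)^{2} = \left(\left(-3 - -4\right) + \left(1 - 7\right)\right)^{2} = \left(\left(-3 + 4\right) - 6\right)^{2} = \left(1 - 6\right)^{2} = \left(-5\right)^{2} = 25$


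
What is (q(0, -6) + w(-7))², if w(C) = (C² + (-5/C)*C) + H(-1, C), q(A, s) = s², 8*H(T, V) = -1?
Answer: 408321/64 ≈ 6380.0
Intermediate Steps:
H(T, V) = -⅛ (H(T, V) = (⅛)*(-1) = -⅛)
w(C) = -41/8 + C² (w(C) = (C² + (-5/C)*C) - ⅛ = (C² - 5) - ⅛ = (-5 + C²) - ⅛ = -41/8 + C²)
(q(0, -6) + w(-7))² = ((-6)² + (-41/8 + (-7)²))² = (36 + (-41/8 + 49))² = (36 + 351/8)² = (639/8)² = 408321/64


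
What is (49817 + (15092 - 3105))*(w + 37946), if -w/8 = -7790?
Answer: 6196839864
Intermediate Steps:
w = 62320 (w = -8*(-7790) = 62320)
(49817 + (15092 - 3105))*(w + 37946) = (49817 + (15092 - 3105))*(62320 + 37946) = (49817 + 11987)*100266 = 61804*100266 = 6196839864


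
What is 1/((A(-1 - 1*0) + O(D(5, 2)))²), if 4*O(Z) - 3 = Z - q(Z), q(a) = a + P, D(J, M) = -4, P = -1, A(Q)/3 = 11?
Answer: 1/1156 ≈ 0.00086505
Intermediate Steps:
A(Q) = 33 (A(Q) = 3*11 = 33)
q(a) = -1 + a (q(a) = a - 1 = -1 + a)
O(Z) = 1 (O(Z) = ¾ + (Z - (-1 + Z))/4 = ¾ + (Z + (1 - Z))/4 = ¾ + (¼)*1 = ¾ + ¼ = 1)
1/((A(-1 - 1*0) + O(D(5, 2)))²) = 1/((33 + 1)²) = 1/(34²) = 1/1156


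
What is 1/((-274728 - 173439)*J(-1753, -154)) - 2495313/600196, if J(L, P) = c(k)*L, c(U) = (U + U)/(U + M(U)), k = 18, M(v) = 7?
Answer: -8821843189340671/2121912159314382 ≈ -4.1575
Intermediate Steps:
c(U) = 2*U/(7 + U) (c(U) = (U + U)/(U + 7) = (2*U)/(7 + U) = 2*U/(7 + U))
J(L, P) = 36*L/25 (J(L, P) = (2*18/(7 + 18))*L = (2*18/25)*L = (2*18*(1/25))*L = 36*L/25)
1/((-274728 - 173439)*J(-1753, -154)) - 2495313/600196 = 1/((-274728 - 173439)*(((36/25)*(-1753)))) - 2495313/600196 = 1/((-448167)*(-63108/25)) - 2495313*1/600196 = -1/448167*(-25/63108) - 2495313/600196 = 25/28282923036 - 2495313/600196 = -8821843189340671/2121912159314382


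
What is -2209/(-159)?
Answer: 2209/159 ≈ 13.893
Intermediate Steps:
-2209/(-159) = -1/159*(-2209) = 2209/159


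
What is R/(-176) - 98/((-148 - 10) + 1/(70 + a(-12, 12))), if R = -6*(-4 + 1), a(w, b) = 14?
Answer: 604977/1167848 ≈ 0.51803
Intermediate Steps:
R = 18 (R = -6*(-3) = 18)
R/(-176) - 98/((-148 - 10) + 1/(70 + a(-12, 12))) = 18/(-176) - 98/((-148 - 10) + 1/(70 + 14)) = 18*(-1/176) - 98/(-158 + 1/84) = -9/88 - 98/(-158 + 1/84) = -9/88 - 98/(-13271/84) = -9/88 - 98*(-84/13271) = -9/88 + 8232/13271 = 604977/1167848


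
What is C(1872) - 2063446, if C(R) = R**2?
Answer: 1440938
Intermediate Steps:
C(1872) - 2063446 = 1872**2 - 2063446 = 3504384 - 2063446 = 1440938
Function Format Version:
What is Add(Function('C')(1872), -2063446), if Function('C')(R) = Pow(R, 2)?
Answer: 1440938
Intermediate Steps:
Add(Function('C')(1872), -2063446) = Add(Pow(1872, 2), -2063446) = Add(3504384, -2063446) = 1440938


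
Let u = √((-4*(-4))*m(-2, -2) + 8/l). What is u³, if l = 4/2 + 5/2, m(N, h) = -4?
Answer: -2240*I*√35/27 ≈ -490.82*I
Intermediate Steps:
l = 9/2 (l = 4*(½) + 5*(½) = 2 + 5/2 = 9/2 ≈ 4.5000)
u = 4*I*√35/3 (u = √(-4*(-4)*(-4) + 8/(9/2)) = √(16*(-4) + 8*(2/9)) = √(-64 + 16/9) = √(-560/9) = 4*I*√35/3 ≈ 7.8881*I)
u³ = (4*I*√35/3)³ = -2240*I*√35/27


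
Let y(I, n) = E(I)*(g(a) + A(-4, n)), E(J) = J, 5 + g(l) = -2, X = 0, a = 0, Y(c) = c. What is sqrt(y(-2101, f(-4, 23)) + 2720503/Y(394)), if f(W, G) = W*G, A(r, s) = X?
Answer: sqrt(3354934034)/394 ≈ 147.01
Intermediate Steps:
A(r, s) = 0
g(l) = -7 (g(l) = -5 - 2 = -7)
f(W, G) = G*W
y(I, n) = -7*I (y(I, n) = I*(-7 + 0) = I*(-7) = -7*I)
sqrt(y(-2101, f(-4, 23)) + 2720503/Y(394)) = sqrt(-7*(-2101) + 2720503/394) = sqrt(14707 + 2720503*(1/394)) = sqrt(14707 + 2720503/394) = sqrt(8515061/394) = sqrt(3354934034)/394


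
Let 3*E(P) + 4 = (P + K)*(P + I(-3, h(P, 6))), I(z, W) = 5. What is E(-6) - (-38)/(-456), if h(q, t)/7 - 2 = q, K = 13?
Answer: -15/4 ≈ -3.7500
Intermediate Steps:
h(q, t) = 14 + 7*q
E(P) = -4/3 + (5 + P)*(13 + P)/3 (E(P) = -4/3 + ((P + 13)*(P + 5))/3 = -4/3 + ((13 + P)*(5 + P))/3 = -4/3 + ((5 + P)*(13 + P))/3 = -4/3 + (5 + P)*(13 + P)/3)
E(-6) - (-38)/(-456) = (61/3 + 6*(-6) + (1/3)*(-6)**2) - (-38)/(-456) = (61/3 - 36 + (1/3)*36) - (-38)*(-1)/456 = (61/3 - 36 + 12) - 1*1/12 = -11/3 - 1/12 = -15/4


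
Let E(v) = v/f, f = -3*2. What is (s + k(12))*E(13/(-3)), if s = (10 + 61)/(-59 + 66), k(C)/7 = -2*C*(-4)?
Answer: 62075/126 ≈ 492.66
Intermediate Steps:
f = -6
E(v) = -v/6 (E(v) = v/(-6) = v*(-⅙) = -v/6)
k(C) = 56*C (k(C) = 7*(-2*C*(-4)) = 7*(8*C) = 56*C)
s = 71/7 ≈ 10.143
(s + k(12))*E(13/(-3)) = (71/7 + 56*12)*(-13/(6*(-3))) = (71/7 + 672)*(-13*(-1)/(6*3)) = 4775*(-⅙*(-13/3))/7 = (4775/7)*(13/18) = 62075/126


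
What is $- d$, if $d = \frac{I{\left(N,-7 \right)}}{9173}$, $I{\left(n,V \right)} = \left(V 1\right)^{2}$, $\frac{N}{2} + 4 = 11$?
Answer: $- \frac{49}{9173} \approx -0.0053418$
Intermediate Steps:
$N = 14$ ($N = -8 + 2 \cdot 11 = -8 + 22 = 14$)
$I{\left(n,V \right)} = V^{2}$
$d = \frac{49}{9173}$ ($d = \frac{\left(-7\right)^{2}}{9173} = 49 \cdot \frac{1}{9173} = \frac{49}{9173} \approx 0.0053418$)
$- d = \left(-1\right) \frac{49}{9173} = - \frac{49}{9173}$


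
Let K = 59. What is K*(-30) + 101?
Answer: -1669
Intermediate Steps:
K*(-30) + 101 = 59*(-30) + 101 = -1770 + 101 = -1669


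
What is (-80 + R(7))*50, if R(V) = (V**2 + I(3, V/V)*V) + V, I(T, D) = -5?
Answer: -2950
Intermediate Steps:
R(V) = V**2 - 4*V (R(V) = (V**2 - 5*V) + V = V**2 - 4*V)
(-80 + R(7))*50 = (-80 + 7*(-4 + 7))*50 = (-80 + 7*3)*50 = (-80 + 21)*50 = -59*50 = -2950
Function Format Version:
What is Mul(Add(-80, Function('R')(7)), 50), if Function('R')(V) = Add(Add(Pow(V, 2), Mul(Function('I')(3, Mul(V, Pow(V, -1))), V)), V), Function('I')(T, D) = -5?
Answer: -2950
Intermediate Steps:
Function('R')(V) = Add(Pow(V, 2), Mul(-4, V)) (Function('R')(V) = Add(Add(Pow(V, 2), Mul(-5, V)), V) = Add(Pow(V, 2), Mul(-4, V)))
Mul(Add(-80, Function('R')(7)), 50) = Mul(Add(-80, Mul(7, Add(-4, 7))), 50) = Mul(Add(-80, Mul(7, 3)), 50) = Mul(Add(-80, 21), 50) = Mul(-59, 50) = -2950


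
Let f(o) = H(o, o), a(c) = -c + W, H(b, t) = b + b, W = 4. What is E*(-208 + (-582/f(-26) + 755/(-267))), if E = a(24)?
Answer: 13858690/3471 ≈ 3992.7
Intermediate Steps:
H(b, t) = 2*b
a(c) = 4 - c (a(c) = -c + 4 = 4 - c)
f(o) = 2*o
E = -20 (E = 4 - 1*24 = 4 - 24 = -20)
E*(-208 + (-582/f(-26) + 755/(-267))) = -20*(-208 + (-582/(2*(-26)) + 755/(-267))) = -20*(-208 + (-582/(-52) + 755*(-1/267))) = -20*(-208 + (-582*(-1/52) - 755/267)) = -20*(-208 + (291/26 - 755/267)) = -20*(-208 + 58067/6942) = -20*(-1385869/6942) = 13858690/3471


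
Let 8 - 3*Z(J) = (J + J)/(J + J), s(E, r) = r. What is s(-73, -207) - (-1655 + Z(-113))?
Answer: 4337/3 ≈ 1445.7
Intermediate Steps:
Z(J) = 7/3 (Z(J) = 8/3 - (J + J)/(3*(J + J)) = 8/3 - 2*J/(3*(2*J)) = 8/3 - 2*J*1/(2*J)/3 = 8/3 - 1/3*1 = 8/3 - 1/3 = 7/3)
s(-73, -207) - (-1655 + Z(-113)) = -207 - (-1655 + 7/3) = -207 - 1*(-4958/3) = -207 + 4958/3 = 4337/3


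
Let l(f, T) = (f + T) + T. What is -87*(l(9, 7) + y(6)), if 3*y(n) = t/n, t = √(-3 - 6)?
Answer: -2001 - 29*I/2 ≈ -2001.0 - 14.5*I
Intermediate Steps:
t = 3*I (t = √(-9) = 3*I ≈ 3.0*I)
l(f, T) = f + 2*T (l(f, T) = (T + f) + T = f + 2*T)
y(n) = I/n (y(n) = ((3*I)/n)/3 = (3*I/n)/3 = I/n)
-87*(l(9, 7) + y(6)) = -87*((9 + 2*7) + I/6) = -87*((9 + 14) + I*(⅙)) = -87*(23 + I/6) = -2001 - 29*I/2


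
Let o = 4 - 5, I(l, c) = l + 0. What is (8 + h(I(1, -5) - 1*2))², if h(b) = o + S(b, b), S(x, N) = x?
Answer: 36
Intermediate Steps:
I(l, c) = l
o = -1
h(b) = -1 + b
(8 + h(I(1, -5) - 1*2))² = (8 + (-1 + (1 - 1*2)))² = (8 + (-1 + (1 - 2)))² = (8 + (-1 - 1))² = (8 - 2)² = 6² = 36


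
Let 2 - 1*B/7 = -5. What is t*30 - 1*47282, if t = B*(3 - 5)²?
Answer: -41402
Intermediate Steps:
B = 49 (B = 14 - 7*(-5) = 14 + 35 = 49)
t = 196 (t = 49*(3 - 5)² = 49*(-2)² = 49*4 = 196)
t*30 - 1*47282 = 196*30 - 1*47282 = 5880 - 47282 = -41402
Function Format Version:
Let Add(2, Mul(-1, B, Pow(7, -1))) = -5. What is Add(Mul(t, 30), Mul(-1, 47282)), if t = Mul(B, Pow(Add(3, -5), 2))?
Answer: -41402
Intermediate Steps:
B = 49 (B = Add(14, Mul(-7, -5)) = Add(14, 35) = 49)
t = 196 (t = Mul(49, Pow(Add(3, -5), 2)) = Mul(49, Pow(-2, 2)) = Mul(49, 4) = 196)
Add(Mul(t, 30), Mul(-1, 47282)) = Add(Mul(196, 30), Mul(-1, 47282)) = Add(5880, -47282) = -41402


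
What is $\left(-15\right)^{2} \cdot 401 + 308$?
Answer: $90533$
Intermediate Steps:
$\left(-15\right)^{2} \cdot 401 + 308 = 225 \cdot 401 + 308 = 90225 + 308 = 90533$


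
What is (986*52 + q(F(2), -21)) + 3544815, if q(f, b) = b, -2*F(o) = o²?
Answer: 3596066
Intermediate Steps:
F(o) = -o²/2
(986*52 + q(F(2), -21)) + 3544815 = (986*52 - 21) + 3544815 = (51272 - 21) + 3544815 = 51251 + 3544815 = 3596066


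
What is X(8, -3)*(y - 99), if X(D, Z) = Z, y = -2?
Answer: 303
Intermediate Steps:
X(8, -3)*(y - 99) = -3*(-2 - 99) = -3*(-101) = 303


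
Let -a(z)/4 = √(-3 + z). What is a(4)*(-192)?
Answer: 768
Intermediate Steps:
a(z) = -4*√(-3 + z)
a(4)*(-192) = -4*√(-3 + 4)*(-192) = -4*√1*(-192) = -4*1*(-192) = -4*(-192) = 768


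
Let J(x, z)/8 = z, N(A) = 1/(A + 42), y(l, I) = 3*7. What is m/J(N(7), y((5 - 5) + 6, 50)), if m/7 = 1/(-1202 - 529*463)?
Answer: -1/5907096 ≈ -1.6929e-7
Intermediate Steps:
y(l, I) = 21
N(A) = 1/(42 + A)
J(x, z) = 8*z
m = -7/246129 (m = 7/(-1202 - 529*463) = 7/(-1202 - 244927) = 7/(-246129) = 7*(-1/246129) = -7/246129 ≈ -2.8440e-5)
m/J(N(7), y((5 - 5) + 6, 50)) = -7/(246129*(8*21)) = -7/246129/168 = -7/246129*1/168 = -1/5907096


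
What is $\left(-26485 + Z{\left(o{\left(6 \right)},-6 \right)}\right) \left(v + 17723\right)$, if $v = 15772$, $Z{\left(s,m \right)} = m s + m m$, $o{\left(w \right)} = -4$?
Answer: $-885105375$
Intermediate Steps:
$Z{\left(s,m \right)} = m^{2} + m s$ ($Z{\left(s,m \right)} = m s + m^{2} = m^{2} + m s$)
$\left(-26485 + Z{\left(o{\left(6 \right)},-6 \right)}\right) \left(v + 17723\right) = \left(-26485 - 6 \left(-6 - 4\right)\right) \left(15772 + 17723\right) = \left(-26485 - -60\right) 33495 = \left(-26485 + 60\right) 33495 = \left(-26425\right) 33495 = -885105375$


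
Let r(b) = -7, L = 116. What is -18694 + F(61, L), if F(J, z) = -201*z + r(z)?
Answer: -42017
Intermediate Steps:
F(J, z) = -7 - 201*z (F(J, z) = -201*z - 7 = -7 - 201*z)
-18694 + F(61, L) = -18694 + (-7 - 201*116) = -18694 + (-7 - 23316) = -18694 - 23323 = -42017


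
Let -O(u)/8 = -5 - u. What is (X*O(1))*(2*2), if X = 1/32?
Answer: 6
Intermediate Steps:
O(u) = 40 + 8*u (O(u) = -8*(-5 - u) = 40 + 8*u)
X = 1/32 ≈ 0.031250
(X*O(1))*(2*2) = ((40 + 8*1)/32)*(2*2) = ((40 + 8)/32)*4 = ((1/32)*48)*4 = (3/2)*4 = 6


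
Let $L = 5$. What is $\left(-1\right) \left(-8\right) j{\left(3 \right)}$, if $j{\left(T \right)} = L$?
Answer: $40$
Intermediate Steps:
$j{\left(T \right)} = 5$
$\left(-1\right) \left(-8\right) j{\left(3 \right)} = \left(-1\right) \left(-8\right) 5 = 8 \cdot 5 = 40$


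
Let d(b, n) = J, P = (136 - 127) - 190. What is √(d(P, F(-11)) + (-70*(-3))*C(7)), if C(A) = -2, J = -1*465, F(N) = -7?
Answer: I*√885 ≈ 29.749*I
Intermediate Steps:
P = -181 (P = 9 - 190 = -181)
J = -465
d(b, n) = -465
√(d(P, F(-11)) + (-70*(-3))*C(7)) = √(-465 - 70*(-3)*(-2)) = √(-465 + 210*(-2)) = √(-465 - 420) = √(-885) = I*√885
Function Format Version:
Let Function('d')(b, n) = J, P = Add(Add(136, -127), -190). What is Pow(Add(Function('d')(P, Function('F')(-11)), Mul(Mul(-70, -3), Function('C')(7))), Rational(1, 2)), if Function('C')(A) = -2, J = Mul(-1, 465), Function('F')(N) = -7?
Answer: Mul(I, Pow(885, Rational(1, 2))) ≈ Mul(29.749, I)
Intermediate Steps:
P = -181 (P = Add(9, -190) = -181)
J = -465
Function('d')(b, n) = -465
Pow(Add(Function('d')(P, Function('F')(-11)), Mul(Mul(-70, -3), Function('C')(7))), Rational(1, 2)) = Pow(Add(-465, Mul(Mul(-70, -3), -2)), Rational(1, 2)) = Pow(Add(-465, Mul(210, -2)), Rational(1, 2)) = Pow(Add(-465, -420), Rational(1, 2)) = Pow(-885, Rational(1, 2)) = Mul(I, Pow(885, Rational(1, 2)))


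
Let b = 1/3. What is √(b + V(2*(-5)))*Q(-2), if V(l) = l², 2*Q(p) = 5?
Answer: 5*√903/6 ≈ 25.042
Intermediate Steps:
Q(p) = 5/2 (Q(p) = (½)*5 = 5/2)
b = ⅓ ≈ 0.33333
√(b + V(2*(-5)))*Q(-2) = √(⅓ + (2*(-5))²)*(5/2) = √(⅓ + (-10)²)*(5/2) = √(⅓ + 100)*(5/2) = √(301/3)*(5/2) = (√903/3)*(5/2) = 5*√903/6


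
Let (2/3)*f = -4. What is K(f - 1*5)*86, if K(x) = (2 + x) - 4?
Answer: -1118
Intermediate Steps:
f = -6 (f = (3/2)*(-4) = -6)
K(x) = -2 + x
K(f - 1*5)*86 = (-2 + (-6 - 1*5))*86 = (-2 + (-6 - 5))*86 = (-2 - 11)*86 = -13*86 = -1118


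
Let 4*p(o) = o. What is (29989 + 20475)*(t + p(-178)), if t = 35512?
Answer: 1789831920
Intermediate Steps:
p(o) = o/4
(29989 + 20475)*(t + p(-178)) = (29989 + 20475)*(35512 + (1/4)*(-178)) = 50464*(35512 - 89/2) = 50464*(70935/2) = 1789831920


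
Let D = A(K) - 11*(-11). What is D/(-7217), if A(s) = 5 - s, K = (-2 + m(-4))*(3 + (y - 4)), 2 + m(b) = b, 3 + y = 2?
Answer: -110/7217 ≈ -0.015242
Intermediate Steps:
y = -1 (y = -3 + 2 = -1)
m(b) = -2 + b
K = 16 (K = (-2 + (-2 - 4))*(3 + (-1 - 4)) = (-2 - 6)*(3 - 5) = -8*(-2) = 16)
D = 110 (D = (5 - 1*16) - 11*(-11) = (5 - 16) + 121 = -11 + 121 = 110)
D/(-7217) = 110/(-7217) = 110*(-1/7217) = -110/7217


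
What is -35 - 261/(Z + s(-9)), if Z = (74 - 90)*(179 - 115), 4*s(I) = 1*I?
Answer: -142631/4105 ≈ -34.746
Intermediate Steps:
s(I) = I/4 (s(I) = (1*I)/4 = I/4)
Z = -1024 (Z = -16*64 = -1024)
-35 - 261/(Z + s(-9)) = -35 - 261/(-1024 + (1/4)*(-9)) = -35 - 261/(-1024 - 9/4) = -35 - 261/(-4105/4) = -35 - 261*(-4/4105) = -35 + 1044/4105 = -142631/4105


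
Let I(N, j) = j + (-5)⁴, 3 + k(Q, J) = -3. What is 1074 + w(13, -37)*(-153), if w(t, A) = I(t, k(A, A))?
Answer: -93633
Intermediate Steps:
k(Q, J) = -6 (k(Q, J) = -3 - 3 = -6)
I(N, j) = 625 + j (I(N, j) = j + 625 = 625 + j)
w(t, A) = 619 (w(t, A) = 625 - 6 = 619)
1074 + w(13, -37)*(-153) = 1074 + 619*(-153) = 1074 - 94707 = -93633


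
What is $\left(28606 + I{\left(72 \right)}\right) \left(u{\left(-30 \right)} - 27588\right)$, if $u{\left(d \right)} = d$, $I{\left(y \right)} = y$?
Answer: $-792029004$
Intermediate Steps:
$\left(28606 + I{\left(72 \right)}\right) \left(u{\left(-30 \right)} - 27588\right) = \left(28606 + 72\right) \left(-30 - 27588\right) = 28678 \left(-27618\right) = -792029004$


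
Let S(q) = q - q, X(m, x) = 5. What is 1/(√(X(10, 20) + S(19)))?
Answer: √5/5 ≈ 0.44721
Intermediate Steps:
S(q) = 0
1/(√(X(10, 20) + S(19))) = 1/(√(5 + 0)) = 1/(√5) = √5/5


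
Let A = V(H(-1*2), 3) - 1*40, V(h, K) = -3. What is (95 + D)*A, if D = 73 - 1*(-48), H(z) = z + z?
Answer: -9288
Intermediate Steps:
H(z) = 2*z
A = -43 (A = -3 - 1*40 = -3 - 40 = -43)
D = 121 (D = 73 + 48 = 121)
(95 + D)*A = (95 + 121)*(-43) = 216*(-43) = -9288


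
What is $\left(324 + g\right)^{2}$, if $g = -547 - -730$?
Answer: $257049$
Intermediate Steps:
$g = 183$ ($g = -547 + 730 = 183$)
$\left(324 + g\right)^{2} = \left(324 + 183\right)^{2} = 507^{2} = 257049$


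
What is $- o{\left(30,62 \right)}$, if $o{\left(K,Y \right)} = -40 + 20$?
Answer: $20$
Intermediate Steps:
$o{\left(K,Y \right)} = -20$
$- o{\left(30,62 \right)} = \left(-1\right) \left(-20\right) = 20$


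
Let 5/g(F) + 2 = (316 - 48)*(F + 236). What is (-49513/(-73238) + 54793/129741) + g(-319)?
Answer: 58032362750123/52845213707517 ≈ 1.0982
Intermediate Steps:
g(F) = 5/(63246 + 268*F) (g(F) = 5/(-2 + (316 - 48)*(F + 236)) = 5/(-2 + 268*(236 + F)) = 5/(-2 + (63248 + 268*F)) = 5/(63246 + 268*F))
(-49513/(-73238) + 54793/129741) + g(-319) = (-49513/(-73238) + 54793/129741) + 5/(2*(31623 + 134*(-319))) = (-49513*(-1/73238) + 54793*(1/129741)) + 5/(2*(31623 - 42746)) = (49513/73238 + 54793/129741) + (5/2)/(-11123) = 10436795867/9501971358 + (5/2)*(-1/11123) = 10436795867/9501971358 - 5/22246 = 58032362750123/52845213707517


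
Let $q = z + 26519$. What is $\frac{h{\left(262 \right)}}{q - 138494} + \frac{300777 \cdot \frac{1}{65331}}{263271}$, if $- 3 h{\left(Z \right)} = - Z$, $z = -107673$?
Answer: $- \frac{8864488309}{23320323330304} \approx -0.00038012$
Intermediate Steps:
$h{\left(Z \right)} = \frac{Z}{3}$ ($h{\left(Z \right)} = - \frac{\left(-1\right) Z}{3} = \frac{Z}{3}$)
$q = -81154$ ($q = -107673 + 26519 = -81154$)
$\frac{h{\left(262 \right)}}{q - 138494} + \frac{300777 \cdot \frac{1}{65331}}{263271} = \frac{\frac{1}{3} \cdot 262}{-81154 - 138494} + \frac{300777 \cdot \frac{1}{65331}}{263271} = \frac{262}{3 \left(-81154 - 138494\right)} + 300777 \cdot \frac{1}{65331} \cdot \frac{1}{263271} = \frac{262}{3 \left(-219648\right)} + \frac{100259}{21777} \cdot \frac{1}{263271} = \frac{262}{3} \left(- \frac{1}{219648}\right) + \frac{100259}{5733252567} = - \frac{131}{329472} + \frac{100259}{5733252567} = - \frac{8864488309}{23320323330304}$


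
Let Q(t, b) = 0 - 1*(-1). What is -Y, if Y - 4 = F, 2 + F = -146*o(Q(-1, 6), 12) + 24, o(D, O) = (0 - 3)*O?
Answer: -5282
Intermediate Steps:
Q(t, b) = 1 (Q(t, b) = 0 + 1 = 1)
o(D, O) = -3*O
F = 5278 (F = -2 + (-(-438)*12 + 24) = -2 + (-146*(-36) + 24) = -2 + (5256 + 24) = -2 + 5280 = 5278)
Y = 5282 (Y = 4 + 5278 = 5282)
-Y = -1*5282 = -5282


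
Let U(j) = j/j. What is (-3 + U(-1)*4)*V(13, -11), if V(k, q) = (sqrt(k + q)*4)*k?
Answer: 52*sqrt(2) ≈ 73.539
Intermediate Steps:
U(j) = 1
V(k, q) = 4*k*sqrt(k + q) (V(k, q) = (4*sqrt(k + q))*k = 4*k*sqrt(k + q))
(-3 + U(-1)*4)*V(13, -11) = (-3 + 1*4)*(4*13*sqrt(13 - 11)) = (-3 + 4)*(4*13*sqrt(2)) = 1*(52*sqrt(2)) = 52*sqrt(2)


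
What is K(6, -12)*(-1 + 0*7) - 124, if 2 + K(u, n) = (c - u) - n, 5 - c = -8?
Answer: -141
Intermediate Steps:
c = 13 (c = 5 - 1*(-8) = 5 + 8 = 13)
K(u, n) = 11 - n - u (K(u, n) = -2 + ((13 - u) - n) = -2 + (13 - n - u) = 11 - n - u)
K(6, -12)*(-1 + 0*7) - 124 = (11 - 1*(-12) - 1*6)*(-1 + 0*7) - 124 = (11 + 12 - 6)*(-1 + 0) - 124 = 17*(-1) - 124 = -17 - 124 = -141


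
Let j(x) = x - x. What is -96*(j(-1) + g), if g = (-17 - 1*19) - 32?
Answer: 6528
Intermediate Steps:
j(x) = 0
g = -68 (g = (-17 - 19) - 32 = -36 - 32 = -68)
-96*(j(-1) + g) = -96*(0 - 68) = -96*(-68) = 6528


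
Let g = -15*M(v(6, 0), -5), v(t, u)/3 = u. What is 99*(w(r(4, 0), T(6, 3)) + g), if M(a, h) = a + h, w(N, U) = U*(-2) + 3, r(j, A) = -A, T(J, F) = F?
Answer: 7128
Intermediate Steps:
v(t, u) = 3*u
w(N, U) = 3 - 2*U (w(N, U) = -2*U + 3 = 3 - 2*U)
g = 75 (g = -15*(3*0 - 5) = -15*(0 - 5) = -15*(-5) = 75)
99*(w(r(4, 0), T(6, 3)) + g) = 99*((3 - 2*3) + 75) = 99*((3 - 6) + 75) = 99*(-3 + 75) = 99*72 = 7128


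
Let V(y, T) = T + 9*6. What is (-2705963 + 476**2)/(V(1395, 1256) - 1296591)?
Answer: 2479387/1295281 ≈ 1.9142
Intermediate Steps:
V(y, T) = 54 + T (V(y, T) = T + 54 = 54 + T)
(-2705963 + 476**2)/(V(1395, 1256) - 1296591) = (-2705963 + 476**2)/((54 + 1256) - 1296591) = (-2705963 + 226576)/(1310 - 1296591) = -2479387/(-1295281) = -2479387*(-1/1295281) = 2479387/1295281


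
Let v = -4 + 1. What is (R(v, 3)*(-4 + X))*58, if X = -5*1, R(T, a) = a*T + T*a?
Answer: 9396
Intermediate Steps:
v = -3
R(T, a) = 2*T*a (R(T, a) = T*a + T*a = 2*T*a)
X = -5
(R(v, 3)*(-4 + X))*58 = ((2*(-3)*3)*(-4 - 5))*58 = -18*(-9)*58 = 162*58 = 9396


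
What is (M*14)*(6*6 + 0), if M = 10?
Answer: 5040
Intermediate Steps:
(M*14)*(6*6 + 0) = (10*14)*(6*6 + 0) = 140*(36 + 0) = 140*36 = 5040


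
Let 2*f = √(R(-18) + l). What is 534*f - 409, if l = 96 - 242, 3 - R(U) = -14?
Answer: -409 + 267*I*√129 ≈ -409.0 + 3032.5*I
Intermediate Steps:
R(U) = 17 (R(U) = 3 - 1*(-14) = 3 + 14 = 17)
l = -146
f = I*√129/2 (f = √(17 - 146)/2 = √(-129)/2 = (I*√129)/2 = I*√129/2 ≈ 5.6789*I)
534*f - 409 = 534*(I*√129/2) - 409 = 267*I*√129 - 409 = -409 + 267*I*√129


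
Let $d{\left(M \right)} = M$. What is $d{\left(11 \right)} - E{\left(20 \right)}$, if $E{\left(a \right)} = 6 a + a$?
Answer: $-129$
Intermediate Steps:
$E{\left(a \right)} = 7 a$
$d{\left(11 \right)} - E{\left(20 \right)} = 11 - 7 \cdot 20 = 11 - 140 = -129$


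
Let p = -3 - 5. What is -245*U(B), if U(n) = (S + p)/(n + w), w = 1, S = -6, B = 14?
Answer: 686/3 ≈ 228.67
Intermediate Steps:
p = -8
U(n) = -14/(1 + n) (U(n) = (-6 - 8)/(n + 1) = -14/(1 + n))
-245*U(B) = -(-3430)/(1 + 14) = -(-3430)/15 = -245*(-14/15) = 686/3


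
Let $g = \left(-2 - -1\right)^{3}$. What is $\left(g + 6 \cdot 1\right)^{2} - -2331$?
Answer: $2356$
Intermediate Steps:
$g = -1$ ($g = \left(-2 + 1\right)^{3} = \left(-1\right)^{3} = -1$)
$\left(g + 6 \cdot 1\right)^{2} - -2331 = \left(-1 + 6 \cdot 1\right)^{2} - -2331 = \left(-1 + 6\right)^{2} + 2331 = 5^{2} + 2331 = 25 + 2331 = 2356$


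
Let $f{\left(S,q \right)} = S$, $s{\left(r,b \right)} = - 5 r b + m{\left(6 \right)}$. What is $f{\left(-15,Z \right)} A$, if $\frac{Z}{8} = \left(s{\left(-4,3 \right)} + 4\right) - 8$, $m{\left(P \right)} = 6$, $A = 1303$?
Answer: $-19545$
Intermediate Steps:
$s{\left(r,b \right)} = 6 - 5 b r$ ($s{\left(r,b \right)} = - 5 r b + 6 = - 5 b r + 6 = 6 - 5 b r$)
$Z = 496$ ($Z = 8 \left(\left(\left(6 - 15 \left(-4\right)\right) + 4\right) - 8\right) = 8 \left(\left(\left(6 + 60\right) + 4\right) - 8\right) = 8 \left(\left(66 + 4\right) - 8\right) = 8 \left(70 - 8\right) = 8 \cdot 62 = 496$)
$f{\left(-15,Z \right)} A = \left(-15\right) 1303 = -19545$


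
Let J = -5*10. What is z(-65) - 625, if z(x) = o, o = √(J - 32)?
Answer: -625 + I*√82 ≈ -625.0 + 9.0554*I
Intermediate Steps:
J = -50
o = I*√82 (o = √(-50 - 32) = √(-82) = I*√82 ≈ 9.0554*I)
z(x) = I*√82
z(-65) - 625 = I*√82 - 625 = -625 + I*√82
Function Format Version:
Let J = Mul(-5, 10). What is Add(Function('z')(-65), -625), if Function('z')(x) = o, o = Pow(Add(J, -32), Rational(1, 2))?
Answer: Add(-625, Mul(I, Pow(82, Rational(1, 2)))) ≈ Add(-625.00, Mul(9.0554, I))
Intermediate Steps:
J = -50
o = Mul(I, Pow(82, Rational(1, 2))) (o = Pow(Add(-50, -32), Rational(1, 2)) = Pow(-82, Rational(1, 2)) = Mul(I, Pow(82, Rational(1, 2))) ≈ Mul(9.0554, I))
Function('z')(x) = Mul(I, Pow(82, Rational(1, 2)))
Add(Function('z')(-65), -625) = Add(Mul(I, Pow(82, Rational(1, 2))), -625) = Add(-625, Mul(I, Pow(82, Rational(1, 2))))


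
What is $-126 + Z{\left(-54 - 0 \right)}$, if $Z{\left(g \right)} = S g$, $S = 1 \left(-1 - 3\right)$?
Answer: $90$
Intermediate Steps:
$S = -4$ ($S = 1 \left(-4\right) = -4$)
$Z{\left(g \right)} = - 4 g$
$-126 + Z{\left(-54 - 0 \right)} = -126 - 4 \left(-54 - 0\right) = -126 - 4 \left(-54 + 0\right) = -126 - -216 = -126 + 216 = 90$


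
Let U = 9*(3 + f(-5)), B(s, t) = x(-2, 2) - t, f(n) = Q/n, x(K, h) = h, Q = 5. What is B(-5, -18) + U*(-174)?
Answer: -3112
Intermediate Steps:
f(n) = 5/n
B(s, t) = 2 - t
U = 18 (U = 9*(3 + 5/(-5)) = 9*(3 + 5*(-⅕)) = 9*(3 - 1) = 9*2 = 18)
B(-5, -18) + U*(-174) = (2 - 1*(-18)) + 18*(-174) = (2 + 18) - 3132 = 20 - 3132 = -3112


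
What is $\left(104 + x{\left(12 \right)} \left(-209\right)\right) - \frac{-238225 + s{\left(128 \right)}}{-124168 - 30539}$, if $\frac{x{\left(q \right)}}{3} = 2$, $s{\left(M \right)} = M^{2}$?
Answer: $- \frac{59378297}{51569} \approx -1151.4$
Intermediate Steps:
$x{\left(q \right)} = 6$ ($x{\left(q \right)} = 3 \cdot 2 = 6$)
$\left(104 + x{\left(12 \right)} \left(-209\right)\right) - \frac{-238225 + s{\left(128 \right)}}{-124168 - 30539} = \left(104 + 6 \left(-209\right)\right) - \frac{-238225 + 128^{2}}{-124168 - 30539} = \left(104 - 1254\right) - \frac{-238225 + 16384}{-154707} = -1150 - \left(-221841\right) \left(- \frac{1}{154707}\right) = -1150 - \frac{73947}{51569} = - \frac{59378297}{51569}$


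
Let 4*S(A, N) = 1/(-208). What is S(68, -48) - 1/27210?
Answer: -14021/11319360 ≈ -0.0012387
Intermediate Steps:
S(A, N) = -1/832 (S(A, N) = (¼)/(-208) = (¼)*(-1/208) = -1/832)
S(68, -48) - 1/27210 = -1/832 - 1/27210 = -14021/11319360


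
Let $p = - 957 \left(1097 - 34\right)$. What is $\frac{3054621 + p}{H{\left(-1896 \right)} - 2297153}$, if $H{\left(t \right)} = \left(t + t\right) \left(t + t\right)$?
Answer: $\frac{2037330}{12082111} \approx 0.16862$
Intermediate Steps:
$H{\left(t \right)} = 4 t^{2}$ ($H{\left(t \right)} = 2 t 2 t = 4 t^{2}$)
$p = -1017291$ ($p = \left(-957\right) 1063 = -1017291$)
$\frac{3054621 + p}{H{\left(-1896 \right)} - 2297153} = \frac{3054621 - 1017291}{4 \left(-1896\right)^{2} - 2297153} = \frac{2037330}{4 \cdot 3594816 - 2297153} = \frac{2037330}{14379264 - 2297153} = \frac{2037330}{12082111}$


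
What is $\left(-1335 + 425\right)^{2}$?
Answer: $828100$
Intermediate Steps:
$\left(-1335 + 425\right)^{2} = \left(-910\right)^{2} = 828100$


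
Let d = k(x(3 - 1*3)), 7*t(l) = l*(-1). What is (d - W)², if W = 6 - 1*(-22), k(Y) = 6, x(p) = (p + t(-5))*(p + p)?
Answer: 484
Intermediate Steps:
t(l) = -l/7 (t(l) = (l*(-1))/7 = (-l)/7 = -l/7)
x(p) = 2*p*(5/7 + p) (x(p) = (p - ⅐*(-5))*(p + p) = (p + 5/7)*(2*p) = (5/7 + p)*(2*p) = 2*p*(5/7 + p))
d = 6
W = 28 (W = 6 + 22 = 28)
(d - W)² = (6 - 1*28)² = (6 - 28)² = (-22)² = 484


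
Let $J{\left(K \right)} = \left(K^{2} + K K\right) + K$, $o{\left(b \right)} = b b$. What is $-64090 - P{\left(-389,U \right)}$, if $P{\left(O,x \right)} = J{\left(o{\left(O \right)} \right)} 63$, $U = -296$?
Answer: $-2885163272479$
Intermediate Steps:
$o{\left(b \right)} = b^{2}$
$J{\left(K \right)} = K + 2 K^{2}$ ($J{\left(K \right)} = \left(K^{2} + K^{2}\right) + K = 2 K^{2} + K = K + 2 K^{2}$)
$P{\left(O,x \right)} = 63 O^{2} \left(1 + 2 O^{2}\right)$ ($P{\left(O,x \right)} = O^{2} \left(1 + 2 O^{2}\right) 63 = 63 O^{2} \left(1 + 2 O^{2}\right)$)
$-64090 - P{\left(-389,U \right)} = -64090 - \left(-389\right)^{2} \left(63 + 126 \left(-389\right)^{2}\right) = -64090 - 151321 \left(63 + 126 \cdot 151321\right) = -64090 - 151321 \left(63 + 19066446\right) = -64090 - 151321 \cdot 19066509 = -64090 - 2885163208389 = -2885163272479$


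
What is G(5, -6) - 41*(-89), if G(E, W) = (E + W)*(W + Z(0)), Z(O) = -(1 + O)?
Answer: 3656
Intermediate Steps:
Z(O) = -1 - O
G(E, W) = (-1 + W)*(E + W) (G(E, W) = (E + W)*(W + (-1 - 1*0)) = (E + W)*(W + (-1 + 0)) = (E + W)*(W - 1) = (E + W)*(-1 + W) = (-1 + W)*(E + W))
G(5, -6) - 41*(-89) = ((-6)² - 1*5 - 1*(-6) + 5*(-6)) - 41*(-89) = (36 - 5 + 6 - 30) + 3649 = 7 + 3649 = 3656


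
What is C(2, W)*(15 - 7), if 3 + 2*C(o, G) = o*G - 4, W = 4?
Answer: 4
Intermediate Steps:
C(o, G) = -7/2 + G*o/2 (C(o, G) = -3/2 + (o*G - 4)/2 = -3/2 + (G*o - 4)/2 = -3/2 + (-4 + G*o)/2 = -3/2 + (-2 + G*o/2) = -7/2 + G*o/2)
C(2, W)*(15 - 7) = (-7/2 + (½)*4*2)*(15 - 7) = (-7/2 + 4)*8 = (½)*8 = 4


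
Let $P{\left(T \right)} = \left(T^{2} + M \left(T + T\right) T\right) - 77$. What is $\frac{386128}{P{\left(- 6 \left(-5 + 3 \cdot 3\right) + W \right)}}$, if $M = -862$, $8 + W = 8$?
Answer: $- \frac{386128}{992525} \approx -0.38904$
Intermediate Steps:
$W = 0$ ($W = -8 + 8 = 0$)
$P{\left(T \right)} = -77 - 1723 T^{2}$ ($P{\left(T \right)} = \left(T^{2} + - 862 \left(T + T\right) T\right) - 77 = \left(T^{2} + - 862 \cdot 2 T T\right) - 77 = \left(T^{2} + - 1724 T T\right) - 77 = \left(T^{2} - 1724 T^{2}\right) - 77 = - 1723 T^{2} - 77 = -77 - 1723 T^{2}$)
$\frac{386128}{P{\left(- 6 \left(-5 + 3 \cdot 3\right) + W \right)}} = \frac{386128}{-77 - 1723 \left(- 6 \left(-5 + 3 \cdot 3\right) + 0\right)^{2}} = \frac{386128}{-77 - 1723 \left(- 6 \left(-5 + 9\right) + 0\right)^{2}} = \frac{386128}{-77 - 1723 \left(\left(-6\right) 4 + 0\right)^{2}} = \frac{386128}{-77 - 1723 \left(-24 + 0\right)^{2}} = \frac{386128}{-77 - 1723 \left(-24\right)^{2}} = \frac{386128}{-77 - 992448} = \frac{386128}{-992525} = 386128 \left(- \frac{1}{992525}\right) = - \frac{386128}{992525}$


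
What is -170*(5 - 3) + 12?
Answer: -328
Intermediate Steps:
-170*(5 - 3) + 12 = -170*2 + 12 = -34*10 + 12 = -340 + 12 = -328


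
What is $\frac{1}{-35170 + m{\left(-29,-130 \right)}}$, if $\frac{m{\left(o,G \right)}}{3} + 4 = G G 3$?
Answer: $\frac{1}{116918} \approx 8.553 \cdot 10^{-6}$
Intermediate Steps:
$m{\left(o,G \right)} = -12 + 9 G^{2}$ ($m{\left(o,G \right)} = -12 + 3 G G 3 = -12 + 3 G^{2} \cdot 3 = -12 + 3 \cdot 3 G^{2} = -12 + 9 G^{2}$)
$\frac{1}{-35170 + m{\left(-29,-130 \right)}} = \frac{1}{-35170 - \left(12 - 9 \left(-130\right)^{2}\right)} = \frac{1}{-35170 + \left(-12 + 9 \cdot 16900\right)} = \frac{1}{-35170 + \left(-12 + 152100\right)} = \frac{1}{-35170 + 152088} = \frac{1}{116918}$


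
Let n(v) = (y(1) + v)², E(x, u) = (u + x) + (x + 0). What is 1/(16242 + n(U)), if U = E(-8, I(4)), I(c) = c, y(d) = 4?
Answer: 1/16306 ≈ 6.1327e-5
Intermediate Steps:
E(x, u) = u + 2*x (E(x, u) = (u + x) + x = u + 2*x)
U = -12 (U = 4 + 2*(-8) = 4 - 16 = -12)
n(v) = (4 + v)²
1/(16242 + n(U)) = 1/(16242 + (4 - 12)²) = 1/(16242 + (-8)²) = 1/(16242 + 64) = 1/16306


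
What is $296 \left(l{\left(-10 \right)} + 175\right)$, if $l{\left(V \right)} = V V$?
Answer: $81400$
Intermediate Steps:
$l{\left(V \right)} = V^{2}$
$296 \left(l{\left(-10 \right)} + 175\right) = 296 \left(\left(-10\right)^{2} + 175\right) = 296 \left(100 + 175\right) = 296 \cdot 275 = 81400$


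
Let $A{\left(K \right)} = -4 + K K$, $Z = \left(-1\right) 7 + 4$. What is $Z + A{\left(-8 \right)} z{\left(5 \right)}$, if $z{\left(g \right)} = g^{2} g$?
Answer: $7497$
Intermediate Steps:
$Z = -3$ ($Z = -7 + 4 = -3$)
$z{\left(g \right)} = g^{3}$
$A{\left(K \right)} = -4 + K^{2}$
$Z + A{\left(-8 \right)} z{\left(5 \right)} = -3 + \left(-4 + \left(-8\right)^{2}\right) 5^{3} = -3 + \left(-4 + 64\right) 125 = -3 + 60 \cdot 125 = -3 + 7500 = 7497$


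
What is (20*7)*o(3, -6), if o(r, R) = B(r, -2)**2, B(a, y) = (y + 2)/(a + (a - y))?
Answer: 0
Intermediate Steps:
B(a, y) = (2 + y)/(-y + 2*a)
o(r, R) = 0 (o(r, R) = ((2 - 2)/(-1*(-2) + 2*r))**2 = (0/(2 + 2*r))**2 = 0**2 = 0)
(20*7)*o(3, -6) = (20*7)*0 = 140*0 = 0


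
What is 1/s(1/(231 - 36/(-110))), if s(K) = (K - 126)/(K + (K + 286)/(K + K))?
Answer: -4208807119/16030430 ≈ -262.55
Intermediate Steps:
s(K) = (-126 + K)/(K + (286 + K)/(2*K)) (s(K) = (-126 + K)/(K + (286 + K)/((2*K))) = (-126 + K)/(K + (286 + K)*(1/(2*K))) = (-126 + K)/(K + (286 + K)/(2*K)))
1/s(1/(231 - 36/(-110))) = 1/(2*(-126 + 1/(231 - 36/(-110)))/((231 - 36/(-110))*(286 + 1/(231 - 36/(-110)) + 2*(1/(231 - 36/(-110)))²))) = 1/(2*(-126 + 1/(231 - 36*(-1/110)))/((231 - 36*(-1/110))*(286 + 1/(231 - 36*(-1/110)) + 2*(1/(231 - 36*(-1/110)))²))) = 1/(2*(-126 + 1/(231 + 18/55))/((231 + 18/55)*(286 + 1/(231 + 18/55) + 2*(1/(231 + 18/55))²))) = 1/(2*(-126 + 1/(12723/55))/((12723/55)*(286 + 1/(12723/55) + 2*(1/(12723/55))²))) = 1/(2*(55/12723)*(-126 + 55/12723)/(286 + 55/12723 + 2*(55/12723)²)) = 1/(2*(55/12723)*(-1603043/12723)/(286 + 55/12723 + 2*(3025/161874729))) = 1/(2*(55/12723)*(-1603043/12723)/(286 + 55/12723 + 6050/161874729)) = 1/(2*(55/12723)*(-1603043/12723)/(46296878309/161874729)) = 1/(2*(55/12723)*(161874729/46296878309)*(-1603043/12723)) = 1/(-16030430/4208807119) = -4208807119/16030430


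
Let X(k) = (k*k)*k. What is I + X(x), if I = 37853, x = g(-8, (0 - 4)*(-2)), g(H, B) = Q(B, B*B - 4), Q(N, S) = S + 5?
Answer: 312478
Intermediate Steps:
Q(N, S) = 5 + S
g(H, B) = 1 + B² (g(H, B) = 5 + (B*B - 4) = 5 + (B² - 4) = 5 + (-4 + B²) = 1 + B²)
x = 65 (x = 1 + ((0 - 4)*(-2))² = 1 + (-4*(-2))² = 1 + 8² = 1 + 64 = 65)
X(k) = k³ (X(k) = k²*k = k³)
I + X(x) = 37853 + 65³ = 37853 + 274625 = 312478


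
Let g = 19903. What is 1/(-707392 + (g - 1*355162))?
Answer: -1/1042651 ≈ -9.5909e-7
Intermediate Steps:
1/(-707392 + (g - 1*355162)) = 1/(-707392 + (19903 - 1*355162)) = 1/(-707392 + (19903 - 355162)) = 1/(-707392 - 335259) = 1/(-1042651) = -1/1042651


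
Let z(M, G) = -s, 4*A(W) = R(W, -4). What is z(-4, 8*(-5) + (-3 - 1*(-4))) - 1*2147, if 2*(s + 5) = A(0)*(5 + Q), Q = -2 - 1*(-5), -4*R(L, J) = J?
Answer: -2143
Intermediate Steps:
R(L, J) = -J/4
A(W) = 1/4 (A(W) = (-1/4*(-4))/4 = (1/4)*1 = 1/4)
Q = 3 (Q = -2 + 5 = 3)
s = -4 (s = -5 + ((5 + 3)/4)/2 = -5 + ((1/4)*8)/2 = -5 + (1/2)*2 = -5 + 1 = -4)
z(M, G) = 4 (z(M, G) = -1*(-4) = 4)
z(-4, 8*(-5) + (-3 - 1*(-4))) - 1*2147 = 4 - 1*2147 = 4 - 2147 = -2143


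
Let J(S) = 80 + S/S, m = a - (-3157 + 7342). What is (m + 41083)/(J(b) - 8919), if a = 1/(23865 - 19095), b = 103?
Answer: -176003461/42157260 ≈ -4.1749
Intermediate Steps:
a = 1/4770 ≈ 0.00020964
m = -19962449/4770 (m = 1/4770 - (-3157 + 7342) = 1/4770 - 1*4185 = 1/4770 - 4185 = -19962449/4770 ≈ -4185.0)
J(S) = 81 (J(S) = 80 + 1 = 81)
(m + 41083)/(J(b) - 8919) = (-19962449/4770 + 41083)/(81 - 8919) = (176003461/4770)/(-8838) = (176003461/4770)*(-1/8838) = -176003461/42157260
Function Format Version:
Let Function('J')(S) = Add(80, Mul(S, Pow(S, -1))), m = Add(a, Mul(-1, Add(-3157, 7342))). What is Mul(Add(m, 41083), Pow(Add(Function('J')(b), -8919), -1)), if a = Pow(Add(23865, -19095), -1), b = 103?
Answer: Rational(-176003461, 42157260) ≈ -4.1749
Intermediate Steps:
a = Rational(1, 4770) (a = Pow(4770, -1) = Rational(1, 4770) ≈ 0.00020964)
m = Rational(-19962449, 4770) (m = Add(Rational(1, 4770), Mul(-1, Add(-3157, 7342))) = Add(Rational(1, 4770), Mul(-1, 4185)) = Add(Rational(1, 4770), -4185) = Rational(-19962449, 4770) ≈ -4185.0)
Function('J')(S) = 81 (Function('J')(S) = Add(80, 1) = 81)
Mul(Add(m, 41083), Pow(Add(Function('J')(b), -8919), -1)) = Mul(Add(Rational(-19962449, 4770), 41083), Pow(Add(81, -8919), -1)) = Mul(Rational(176003461, 4770), Pow(-8838, -1)) = Mul(Rational(176003461, 4770), Rational(-1, 8838)) = Rational(-176003461, 42157260)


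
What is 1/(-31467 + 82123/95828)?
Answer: -95828/3015337553 ≈ -3.1780e-5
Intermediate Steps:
1/(-31467 + 82123/95828) = 1/(-3015337553/95828) = -95828/3015337553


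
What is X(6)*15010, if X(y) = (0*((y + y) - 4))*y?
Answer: 0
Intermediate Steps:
X(y) = 0 (X(y) = (0*(2*y - 4))*y = (0*(-4 + 2*y))*y = 0*y = 0)
X(6)*15010 = 0*15010 = 0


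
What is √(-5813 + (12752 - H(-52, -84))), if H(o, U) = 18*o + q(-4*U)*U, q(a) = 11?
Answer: √8799 ≈ 93.803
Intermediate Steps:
H(o, U) = 11*U + 18*o (H(o, U) = 18*o + 11*U = 11*U + 18*o)
√(-5813 + (12752 - H(-52, -84))) = √(-5813 + (12752 - (11*(-84) + 18*(-52)))) = √(-5813 + (12752 - (-924 - 936))) = √(-5813 + (12752 - 1*(-1860))) = √(-5813 + (12752 + 1860)) = √(-5813 + 14612) = √8799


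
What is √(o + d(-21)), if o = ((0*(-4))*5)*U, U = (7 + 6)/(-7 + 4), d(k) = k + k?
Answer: I*√42 ≈ 6.4807*I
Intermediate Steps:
d(k) = 2*k
U = -13/3 (U = 13/(-3) = 13*(-⅓) = -13/3 ≈ -4.3333)
o = 0 (o = ((0*(-4))*5)*(-13/3) = (0*5)*(-13/3) = 0*(-13/3) = 0)
√(o + d(-21)) = √(0 + 2*(-21)) = √(0 - 42) = √(-42) = I*√42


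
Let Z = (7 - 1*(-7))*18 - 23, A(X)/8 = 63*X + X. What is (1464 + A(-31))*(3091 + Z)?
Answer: -47834560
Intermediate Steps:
A(X) = 512*X (A(X) = 8*(63*X + X) = 8*(64*X) = 512*X)
Z = 229 (Z = (7 + 7)*18 - 23 = 14*18 - 23 = 252 - 23 = 229)
(1464 + A(-31))*(3091 + Z) = (1464 + 512*(-31))*(3091 + 229) = (1464 - 15872)*3320 = -14408*3320 = -47834560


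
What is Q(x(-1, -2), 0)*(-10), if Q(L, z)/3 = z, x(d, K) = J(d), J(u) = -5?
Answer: 0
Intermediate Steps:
x(d, K) = -5
Q(L, z) = 3*z
Q(x(-1, -2), 0)*(-10) = (3*0)*(-10) = 0*(-10) = 0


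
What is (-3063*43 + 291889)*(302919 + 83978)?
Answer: 61973161460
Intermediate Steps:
(-3063*43 + 291889)*(302919 + 83978) = (-131709 + 291889)*386897 = 160180*386897 = 61973161460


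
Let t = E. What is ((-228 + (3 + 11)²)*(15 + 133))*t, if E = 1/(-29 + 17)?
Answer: 1184/3 ≈ 394.67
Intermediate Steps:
E = -1/12 (E = 1/(-12) = -1/12 ≈ -0.083333)
t = -1/12 ≈ -0.083333
((-228 + (3 + 11)²)*(15 + 133))*t = ((-228 + (3 + 11)²)*(15 + 133))*(-1/12) = ((-228 + 14²)*148)*(-1/12) = ((-228 + 196)*148)*(-1/12) = -32*148*(-1/12) = -4736*(-1/12) = 1184/3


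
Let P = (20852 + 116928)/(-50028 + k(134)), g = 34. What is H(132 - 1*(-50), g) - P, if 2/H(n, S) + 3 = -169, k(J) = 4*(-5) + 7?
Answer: 11799039/4303526 ≈ 2.7417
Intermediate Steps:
k(J) = -13 (k(J) = -20 + 7 = -13)
H(n, S) = -1/86 (H(n, S) = 2/(-3 - 169) = 2/(-172) = 2*(-1/172) = -1/86)
P = -137780/50041 (P = (20852 + 116928)/(-50028 - 13) = 137780/(-50041) = 137780*(-1/50041) = -137780/50041 ≈ -2.7533)
H(132 - 1*(-50), g) - P = -1/86 - 1*(-137780/50041) = -1/86 + 137780/50041 = 11799039/4303526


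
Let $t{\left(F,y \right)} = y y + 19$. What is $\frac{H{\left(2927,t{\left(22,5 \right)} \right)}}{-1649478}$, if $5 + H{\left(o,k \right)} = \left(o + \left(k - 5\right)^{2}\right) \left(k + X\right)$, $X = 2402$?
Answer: $- \frac{3626601}{549826} \approx -6.5959$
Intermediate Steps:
$t{\left(F,y \right)} = 19 + y^{2}$ ($t{\left(F,y \right)} = y^{2} + 19 = 19 + y^{2}$)
$H{\left(o,k \right)} = -5 + \left(2402 + k\right) \left(o + \left(-5 + k\right)^{2}\right)$ ($H{\left(o,k \right)} = -5 + \left(o + \left(k - 5\right)^{2}\right) \left(k + 2402\right) = -5 + \left(o + \left(-5 + k\right)^{2}\right) \left(2402 + k\right) = -5 + \left(2402 + k\right) \left(o + \left(-5 + k\right)^{2}\right)$)
$\frac{H{\left(2927,t{\left(22,5 \right)} \right)}}{-1649478} = \frac{60045 + \left(19 + 5^{2}\right)^{3} - 23995 \left(19 + 5^{2}\right) + 2392 \left(19 + 5^{2}\right)^{2} + 2402 \cdot 2927 + \left(19 + 5^{2}\right) 2927}{-1649478} = \left(60045 + \left(19 + 25\right)^{3} - 23995 \left(19 + 25\right) + 2392 \left(19 + 25\right)^{2} + 7030654 + \left(19 + 25\right) 2927\right) \left(- \frac{1}{1649478}\right) = \left(60045 + 44^{3} - 1055780 + 2392 \cdot 44^{2} + 7030654 + 44 \cdot 2927\right) \left(- \frac{1}{1649478}\right) = \left(60045 + 85184 - 1055780 + 2392 \cdot 1936 + 7030654 + 128788\right) \left(- \frac{1}{1649478}\right) = \left(60045 + 85184 - 1055780 + 4630912 + 7030654 + 128788\right) \left(- \frac{1}{1649478}\right) = 10879803 \left(- \frac{1}{1649478}\right) = - \frac{3626601}{549826}$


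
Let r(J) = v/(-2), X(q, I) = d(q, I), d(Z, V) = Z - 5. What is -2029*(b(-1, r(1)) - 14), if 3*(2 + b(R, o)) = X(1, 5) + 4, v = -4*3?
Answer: 32464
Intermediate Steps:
d(Z, V) = -5 + Z
v = -12
X(q, I) = -5 + q
r(J) = 6 (r(J) = -12/(-2) = -12*(-1/2) = 6)
b(R, o) = -2 (b(R, o) = -2 + ((-5 + 1) + 4)/3 = -2 + (-4 + 4)/3 = -2 + (1/3)*0 = -2 + 0 = -2)
-2029*(b(-1, r(1)) - 14) = -2029*(-2 - 14) = -2029*(-16) = 32464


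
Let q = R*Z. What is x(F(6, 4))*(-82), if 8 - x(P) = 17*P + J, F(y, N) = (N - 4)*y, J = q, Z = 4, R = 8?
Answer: 1968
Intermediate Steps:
q = 32 (q = 8*4 = 32)
J = 32
F(y, N) = y*(-4 + N) (F(y, N) = (-4 + N)*y = y*(-4 + N))
x(P) = -24 - 17*P (x(P) = 8 - (17*P + 32) = 8 - (32 + 17*P) = 8 + (-32 - 17*P) = -24 - 17*P)
x(F(6, 4))*(-82) = (-24 - 102*(-4 + 4))*(-82) = (-24 - 102*0)*(-82) = (-24 - 17*0)*(-82) = (-24 + 0)*(-82) = -24*(-82) = 1968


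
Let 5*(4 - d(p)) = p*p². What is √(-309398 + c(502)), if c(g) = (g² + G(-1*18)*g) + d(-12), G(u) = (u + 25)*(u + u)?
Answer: I*√4588710/5 ≈ 428.43*I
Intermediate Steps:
G(u) = 2*u*(25 + u) (G(u) = (25 + u)*(2*u) = 2*u*(25 + u))
d(p) = 4 - p³/5 (d(p) = 4 - p*p²/5 = 4 - p³/5)
c(g) = 1748/5 + g² - 252*g (c(g) = (g² + (2*(-1*18)*(25 - 1*18))*g) + (4 - ⅕*(-12)³) = (g² + (2*(-18)*(25 - 18))*g) + (4 - ⅕*(-1728)) = (g² + (2*(-18)*7)*g) + (4 + 1728/5) = (g² - 252*g) + 1748/5 = 1748/5 + g² - 252*g)
√(-309398 + c(502)) = √(-309398 + (1748/5 + 502² - 252*502)) = √(-309398 + (1748/5 + 252004 - 126504)) = √(-309398 + 629248/5) = √(-917742/5) = I*√4588710/5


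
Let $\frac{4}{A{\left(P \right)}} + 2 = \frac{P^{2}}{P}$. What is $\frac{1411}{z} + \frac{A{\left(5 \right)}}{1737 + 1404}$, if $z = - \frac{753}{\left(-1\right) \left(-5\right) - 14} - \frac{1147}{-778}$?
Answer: $\frac{31033315778}{1872529137} \approx 16.573$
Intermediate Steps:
$A{\left(P \right)} = \frac{4}{-2 + P}$ ($A{\left(P \right)} = \frac{4}{-2 + \frac{P^{2}}{P}} = \frac{4}{-2 + P}$)
$z = \frac{198719}{2334}$ ($z = - \frac{753}{5 - 14} - - \frac{1147}{778} = - \frac{753}{-9} + \frac{1147}{778} = \left(-753\right) \left(- \frac{1}{9}\right) + \frac{1147}{778} = \frac{251}{3} + \frac{1147}{778} = \frac{198719}{2334} \approx 85.141$)
$\frac{1411}{z} + \frac{A{\left(5 \right)}}{1737 + 1404} = \frac{1411}{\frac{198719}{2334}} + \frac{4 \frac{1}{-2 + 5}}{1737 + 1404} = 1411 \cdot \frac{2334}{198719} + \frac{4 \cdot \frac{1}{3}}{3141} = \frac{3293274}{198719} + 4 \cdot \frac{1}{3} \cdot \frac{1}{3141} = \frac{3293274}{198719} + \frac{4}{3} \cdot \frac{1}{3141} = \frac{3293274}{198719} + \frac{4}{9423} = \frac{31033315778}{1872529137}$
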